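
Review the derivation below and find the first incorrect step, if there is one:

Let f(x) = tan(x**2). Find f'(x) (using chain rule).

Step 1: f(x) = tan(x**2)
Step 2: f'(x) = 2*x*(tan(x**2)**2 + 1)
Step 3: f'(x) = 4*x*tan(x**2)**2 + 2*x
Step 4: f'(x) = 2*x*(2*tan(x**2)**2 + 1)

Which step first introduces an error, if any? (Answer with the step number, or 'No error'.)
Step 3

Step 3 is incorrect due to a wrong coefficient.
The step shows: 4*x*tan(x**2)**2 + 2*x
The correct value should be: 2*x*tan(x**2)**2 + 2*x

Explanation: The coefficient 2 was incorrectly written as 4: the term 2*x*tan(x**2)**2 was incorrectly written as 4*x*tan(x**2)**2
The later steps are derived from this incorrect expression, so the error originates in Step 3.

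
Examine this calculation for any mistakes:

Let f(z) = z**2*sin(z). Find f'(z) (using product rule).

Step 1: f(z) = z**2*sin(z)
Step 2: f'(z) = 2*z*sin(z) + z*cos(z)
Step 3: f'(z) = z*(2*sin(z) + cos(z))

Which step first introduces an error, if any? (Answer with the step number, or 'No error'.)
Step 2

Step 2 is incorrect due to a wrong exponent.
The step shows: 2*z*sin(z) + z*cos(z)
The correct value should be: z**2*cos(z) + 2*z*sin(z)

Explanation: The exponent 2 on z was incorrectly written as 1: the term z**2*cos(z) was incorrectly written as z*cos(z)
The later steps are derived from this incorrect expression, so the error originates in Step 2.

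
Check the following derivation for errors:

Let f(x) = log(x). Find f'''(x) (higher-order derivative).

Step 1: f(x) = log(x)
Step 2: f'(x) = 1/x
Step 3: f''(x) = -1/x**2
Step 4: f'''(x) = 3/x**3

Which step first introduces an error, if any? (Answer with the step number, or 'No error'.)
Step 4

Step 4 is incorrect due to a wrong coefficient.
The step shows: 3/x**3
The correct value should be: 2/x**3

Explanation: The coefficient 2 was incorrectly written as 3: the term 2/x**3 was incorrectly written as 3/x**3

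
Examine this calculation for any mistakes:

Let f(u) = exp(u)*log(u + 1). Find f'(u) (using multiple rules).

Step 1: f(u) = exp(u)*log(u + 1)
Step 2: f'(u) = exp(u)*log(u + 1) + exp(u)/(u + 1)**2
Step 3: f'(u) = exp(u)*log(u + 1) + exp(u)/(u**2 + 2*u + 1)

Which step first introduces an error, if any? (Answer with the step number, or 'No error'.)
Step 2

Step 2 is incorrect due to a wrong exponent.
The step shows: exp(u)*log(u + 1) + exp(u)/(u + 1)**2
The correct value should be: exp(u)*log(u + 1) + exp(u)/(u + 1)

Explanation: The exponent -1 on u + 1 was incorrectly written as -2: the term exp(u)/(u + 1) was incorrectly written as exp(u)/(u + 1)**2
The later steps are derived from this incorrect expression, so the error originates in Step 2.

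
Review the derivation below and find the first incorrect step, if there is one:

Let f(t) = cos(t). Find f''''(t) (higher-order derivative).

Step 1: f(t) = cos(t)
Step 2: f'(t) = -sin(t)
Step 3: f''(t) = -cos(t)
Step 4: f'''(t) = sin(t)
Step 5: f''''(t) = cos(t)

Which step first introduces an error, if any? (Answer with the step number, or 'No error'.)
No error

All steps in this derivation are correct.
The final answer f''''(t) = cos(t) is valid.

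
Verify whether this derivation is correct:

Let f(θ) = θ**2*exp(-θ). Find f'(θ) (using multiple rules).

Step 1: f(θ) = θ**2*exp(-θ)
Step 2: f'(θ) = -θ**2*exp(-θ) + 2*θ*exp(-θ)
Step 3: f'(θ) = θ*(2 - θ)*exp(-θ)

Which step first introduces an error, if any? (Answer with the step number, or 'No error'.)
No error

All steps in this derivation are correct.
The final answer f'(θ) = θ*(2 - θ)*exp(-θ) is valid.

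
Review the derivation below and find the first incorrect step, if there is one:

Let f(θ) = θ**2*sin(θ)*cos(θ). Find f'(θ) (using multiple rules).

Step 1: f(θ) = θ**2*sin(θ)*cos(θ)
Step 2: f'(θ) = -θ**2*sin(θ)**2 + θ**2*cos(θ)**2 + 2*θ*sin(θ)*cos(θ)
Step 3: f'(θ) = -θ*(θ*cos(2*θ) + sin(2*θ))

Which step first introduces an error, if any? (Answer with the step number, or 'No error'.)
Step 3

Step 3 is incorrect due to a sign flip.
The step shows: -θ*(θ*cos(2*θ) + sin(2*θ))
The correct value should be: θ*(θ*cos(2*θ) + sin(2*θ))

Explanation: The sign of the whole expression was flipped: the term θ*(θ*cos(2*θ) + sin(2*θ)) was incorrectly written as -θ*(θ*cos(2*θ) + sin(2*θ))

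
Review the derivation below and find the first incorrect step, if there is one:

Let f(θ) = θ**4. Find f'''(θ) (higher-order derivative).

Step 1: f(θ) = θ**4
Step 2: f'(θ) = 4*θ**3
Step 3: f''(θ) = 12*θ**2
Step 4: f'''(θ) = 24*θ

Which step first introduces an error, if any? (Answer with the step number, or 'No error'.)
No error

All steps in this derivation are correct.
The final answer f'''(θ) = 24*θ is valid.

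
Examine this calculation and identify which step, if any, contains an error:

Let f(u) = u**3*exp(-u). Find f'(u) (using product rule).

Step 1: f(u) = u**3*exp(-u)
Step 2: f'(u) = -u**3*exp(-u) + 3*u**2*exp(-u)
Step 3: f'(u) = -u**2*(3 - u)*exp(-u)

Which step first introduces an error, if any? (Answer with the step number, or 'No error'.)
Step 3

Step 3 is incorrect due to a sign flip.
The step shows: -u**2*(3 - u)*exp(-u)
The correct value should be: u**2*(3 - u)*exp(-u)

Explanation: The sign of the whole expression was flipped: the term u**2*(3 - u)*exp(-u) was incorrectly written as -u**2*(3 - u)*exp(-u)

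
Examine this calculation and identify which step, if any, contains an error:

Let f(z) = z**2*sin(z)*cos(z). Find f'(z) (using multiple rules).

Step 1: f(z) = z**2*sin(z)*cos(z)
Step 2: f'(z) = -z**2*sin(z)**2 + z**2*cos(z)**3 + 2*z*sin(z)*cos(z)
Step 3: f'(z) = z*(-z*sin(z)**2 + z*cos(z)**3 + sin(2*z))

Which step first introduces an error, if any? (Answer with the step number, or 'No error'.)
Step 2

Step 2 is incorrect due to a wrong exponent.
The step shows: -z**2*sin(z)**2 + z**2*cos(z)**3 + 2*z*sin(z)*cos(z)
The correct value should be: -z**2*sin(z)**2 + z**2*cos(z)**2 + 2*z*sin(z)*cos(z)

Explanation: The exponent 2 on cos(z) was incorrectly written as 3: the term z**2*cos(z)**2 was incorrectly written as z**2*cos(z)**3
The later steps are derived from this incorrect expression, so the error originates in Step 2.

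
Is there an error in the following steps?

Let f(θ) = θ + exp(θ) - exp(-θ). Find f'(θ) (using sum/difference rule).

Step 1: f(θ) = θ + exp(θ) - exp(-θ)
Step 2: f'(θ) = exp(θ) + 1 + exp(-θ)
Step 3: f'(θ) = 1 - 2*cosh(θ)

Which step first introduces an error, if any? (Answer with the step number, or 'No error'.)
Step 3

Step 3 is incorrect due to a sign flip.
The step shows: 1 - 2*cosh(θ)
The correct value should be: 2*cosh(θ) + 1

Explanation: The sign of one term was flipped: the term 2*cosh(θ) was incorrectly written as -2*cosh(θ)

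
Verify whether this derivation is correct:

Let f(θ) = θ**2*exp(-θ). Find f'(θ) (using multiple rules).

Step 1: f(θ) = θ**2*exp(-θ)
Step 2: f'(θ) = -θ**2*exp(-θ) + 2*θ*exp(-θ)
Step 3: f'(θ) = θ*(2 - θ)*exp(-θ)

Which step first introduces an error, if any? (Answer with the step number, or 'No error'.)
No error

All steps in this derivation are correct.
The final answer f'(θ) = θ*(2 - θ)*exp(-θ) is valid.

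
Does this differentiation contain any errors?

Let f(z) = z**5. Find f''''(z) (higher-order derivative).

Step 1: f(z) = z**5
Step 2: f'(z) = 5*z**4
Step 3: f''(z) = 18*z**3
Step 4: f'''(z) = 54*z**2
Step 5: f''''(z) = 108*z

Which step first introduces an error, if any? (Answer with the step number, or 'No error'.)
Step 3

Step 3 is incorrect due to a wrong coefficient.
The step shows: 18*z**3
The correct value should be: 20*z**3

Explanation: The coefficient 20 was incorrectly written as 18: the term 20*z**3 was incorrectly written as 18*z**3
The later steps are derived from this incorrect expression, so the error originates in Step 3.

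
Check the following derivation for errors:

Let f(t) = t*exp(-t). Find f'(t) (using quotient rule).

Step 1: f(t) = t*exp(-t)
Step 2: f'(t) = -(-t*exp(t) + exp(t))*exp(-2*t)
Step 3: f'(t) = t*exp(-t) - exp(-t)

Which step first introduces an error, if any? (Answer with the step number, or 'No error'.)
Step 2

Step 2 is incorrect due to a sign flip.
The step shows: -(-t*exp(t) + exp(t))*exp(-2*t)
The correct value should be: (-t*exp(t) + exp(t))*exp(-2*t)

Explanation: The sign of the whole expression was flipped: the term (-t*exp(t) + exp(t))*exp(-2*t) was incorrectly written as -(-t*exp(t) + exp(t))*exp(-2*t)
The later steps are derived from this incorrect expression, so the error originates in Step 2.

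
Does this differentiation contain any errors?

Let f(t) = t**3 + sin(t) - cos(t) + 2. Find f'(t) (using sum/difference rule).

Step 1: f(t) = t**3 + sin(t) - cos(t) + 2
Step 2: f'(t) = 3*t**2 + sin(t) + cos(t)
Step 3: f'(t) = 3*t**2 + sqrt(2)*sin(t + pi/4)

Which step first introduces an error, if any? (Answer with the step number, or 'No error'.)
No error

All steps in this derivation are correct.
The final answer f'(t) = 3*t**2 + sqrt(2)*sin(t + pi/4) is valid.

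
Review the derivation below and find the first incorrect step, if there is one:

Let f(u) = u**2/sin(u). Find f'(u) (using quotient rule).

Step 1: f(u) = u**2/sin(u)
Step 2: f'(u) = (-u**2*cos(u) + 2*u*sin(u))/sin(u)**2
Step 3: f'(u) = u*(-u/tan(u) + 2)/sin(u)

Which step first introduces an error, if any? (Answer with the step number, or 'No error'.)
No error

All steps in this derivation are correct.
The final answer f'(u) = u*(-u/tan(u) + 2)/sin(u) is valid.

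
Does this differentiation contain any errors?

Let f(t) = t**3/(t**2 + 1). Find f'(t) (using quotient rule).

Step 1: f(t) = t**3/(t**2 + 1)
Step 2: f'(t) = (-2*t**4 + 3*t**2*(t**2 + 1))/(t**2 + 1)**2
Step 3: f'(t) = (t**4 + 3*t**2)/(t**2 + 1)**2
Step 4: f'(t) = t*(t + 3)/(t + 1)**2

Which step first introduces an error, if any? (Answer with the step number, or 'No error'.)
Step 4

Step 4 is incorrect due to a wrong exponent.
The step shows: t*(t + 3)/(t + 1)**2
The correct value should be: t**2*(t**2 + 3)/(t**2 + 1)**2

Explanation: The exponent 2 on t was incorrectly written as 1: the term t**2*(t**2 + 3)/(t**2 + 1)**2 was incorrectly written as t*(t + 3)/(t + 1)**2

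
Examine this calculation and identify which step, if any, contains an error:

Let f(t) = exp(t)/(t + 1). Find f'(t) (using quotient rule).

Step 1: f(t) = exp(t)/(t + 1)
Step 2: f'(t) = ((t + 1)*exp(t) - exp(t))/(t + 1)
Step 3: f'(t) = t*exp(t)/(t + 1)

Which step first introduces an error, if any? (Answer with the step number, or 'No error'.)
Step 2

Step 2 is incorrect due to a wrong exponent.
The step shows: ((t + 1)*exp(t) - exp(t))/(t + 1)
The correct value should be: ((t + 1)*exp(t) - exp(t))/(t + 1)**2

Explanation: The exponent -2 on t + 1 was incorrectly written as -1: the term ((t + 1)*exp(t) - exp(t))/(t + 1)**2 was incorrectly written as ((t + 1)*exp(t) - exp(t))/(t + 1)
The later steps are derived from this incorrect expression, so the error originates in Step 2.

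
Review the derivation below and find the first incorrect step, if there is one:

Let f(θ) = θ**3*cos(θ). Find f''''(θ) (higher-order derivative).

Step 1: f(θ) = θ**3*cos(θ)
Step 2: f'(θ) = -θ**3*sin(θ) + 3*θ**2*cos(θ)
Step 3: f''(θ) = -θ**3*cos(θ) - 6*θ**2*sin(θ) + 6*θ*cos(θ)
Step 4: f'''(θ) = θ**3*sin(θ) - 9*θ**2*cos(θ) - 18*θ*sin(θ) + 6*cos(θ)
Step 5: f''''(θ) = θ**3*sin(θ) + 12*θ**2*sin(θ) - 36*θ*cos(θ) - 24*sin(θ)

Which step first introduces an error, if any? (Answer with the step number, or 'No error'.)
Step 5

Step 5 is incorrect due to a wrong trig function.
The step shows: θ**3*sin(θ) + 12*θ**2*sin(θ) - 36*θ*cos(θ) - 24*sin(θ)
The correct value should be: θ**3*cos(θ) + 12*θ**2*sin(θ) - 36*θ*cos(θ) - 24*sin(θ)

Explanation: cos(θ) was incorrectly written as sin(θ): the term θ**3*cos(θ) was incorrectly written as θ**3*sin(θ)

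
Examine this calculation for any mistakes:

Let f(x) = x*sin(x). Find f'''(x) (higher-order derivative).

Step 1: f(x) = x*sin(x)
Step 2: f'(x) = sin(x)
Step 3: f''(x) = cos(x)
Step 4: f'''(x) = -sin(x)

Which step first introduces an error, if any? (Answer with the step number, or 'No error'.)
Step 2

Step 2 is incorrect due to a dropped term.
The step shows: sin(x)
The correct value should be: x*cos(x) + sin(x)

Explanation: A term was dropped: the term x*cos(x) was incorrectly omitted
The later steps are derived from this incorrect expression, so the error originates in Step 2.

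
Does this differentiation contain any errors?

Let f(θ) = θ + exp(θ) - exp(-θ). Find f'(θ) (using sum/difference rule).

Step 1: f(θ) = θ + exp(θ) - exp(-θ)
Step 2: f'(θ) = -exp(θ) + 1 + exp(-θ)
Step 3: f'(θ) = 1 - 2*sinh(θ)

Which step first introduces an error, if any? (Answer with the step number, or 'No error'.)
Step 2

Step 2 is incorrect due to a sign flip.
The step shows: -exp(θ) + 1 + exp(-θ)
The correct value should be: exp(θ) + 1 + exp(-θ)

Explanation: The sign of one term was flipped: the term exp(θ) was incorrectly written as -exp(θ)
The later steps are derived from this incorrect expression, so the error originates in Step 2.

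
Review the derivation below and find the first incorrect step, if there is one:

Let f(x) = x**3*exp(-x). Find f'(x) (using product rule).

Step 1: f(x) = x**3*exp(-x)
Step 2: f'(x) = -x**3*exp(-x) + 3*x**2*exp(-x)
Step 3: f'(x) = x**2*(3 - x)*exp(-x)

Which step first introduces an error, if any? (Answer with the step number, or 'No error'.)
No error

All steps in this derivation are correct.
The final answer f'(x) = x**2*(3 - x)*exp(-x) is valid.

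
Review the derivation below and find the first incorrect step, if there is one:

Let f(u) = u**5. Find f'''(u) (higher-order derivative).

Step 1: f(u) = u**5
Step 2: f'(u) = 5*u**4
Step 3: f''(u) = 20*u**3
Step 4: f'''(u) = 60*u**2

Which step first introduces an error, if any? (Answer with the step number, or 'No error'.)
No error

All steps in this derivation are correct.
The final answer f'''(u) = 60*u**2 is valid.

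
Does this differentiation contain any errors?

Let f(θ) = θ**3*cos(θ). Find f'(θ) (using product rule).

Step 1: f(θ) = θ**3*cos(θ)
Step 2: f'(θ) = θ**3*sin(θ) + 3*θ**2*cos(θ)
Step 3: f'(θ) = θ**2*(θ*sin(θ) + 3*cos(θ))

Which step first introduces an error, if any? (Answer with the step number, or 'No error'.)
Step 2

Step 2 is incorrect due to a sign flip.
The step shows: θ**3*sin(θ) + 3*θ**2*cos(θ)
The correct value should be: -θ**3*sin(θ) + 3*θ**2*cos(θ)

Explanation: The sign of one term was flipped: the term -θ**3*sin(θ) was incorrectly written as θ**3*sin(θ)
The later steps are derived from this incorrect expression, so the error originates in Step 2.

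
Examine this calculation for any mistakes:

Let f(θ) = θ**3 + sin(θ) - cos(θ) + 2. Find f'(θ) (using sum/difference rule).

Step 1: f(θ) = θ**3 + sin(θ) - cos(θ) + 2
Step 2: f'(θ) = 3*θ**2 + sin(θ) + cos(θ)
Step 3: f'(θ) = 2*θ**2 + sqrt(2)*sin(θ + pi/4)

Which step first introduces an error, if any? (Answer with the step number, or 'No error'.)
Step 3

Step 3 is incorrect due to a wrong coefficient.
The step shows: 2*θ**2 + sqrt(2)*sin(θ + pi/4)
The correct value should be: 3*θ**2 + sqrt(2)*sin(θ + pi/4)

Explanation: The coefficient 3 was incorrectly written as 2: the term 3*θ**2 was incorrectly written as 2*θ**2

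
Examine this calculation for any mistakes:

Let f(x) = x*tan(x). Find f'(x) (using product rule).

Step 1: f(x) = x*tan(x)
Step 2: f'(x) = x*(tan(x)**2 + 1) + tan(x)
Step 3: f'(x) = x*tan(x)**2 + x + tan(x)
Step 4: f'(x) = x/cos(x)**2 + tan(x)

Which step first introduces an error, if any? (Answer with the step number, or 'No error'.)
No error

All steps in this derivation are correct.
The final answer f'(x) = x/cos(x)**2 + tan(x) is valid.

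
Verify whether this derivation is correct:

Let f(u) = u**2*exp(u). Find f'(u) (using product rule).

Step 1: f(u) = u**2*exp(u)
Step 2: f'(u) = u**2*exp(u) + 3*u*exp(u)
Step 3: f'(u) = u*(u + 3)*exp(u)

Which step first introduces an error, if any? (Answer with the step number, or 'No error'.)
Step 2

Step 2 is incorrect due to a wrong coefficient.
The step shows: u**2*exp(u) + 3*u*exp(u)
The correct value should be: u**2*exp(u) + 2*u*exp(u)

Explanation: The coefficient 2 was incorrectly written as 3: the term 2*u*exp(u) was incorrectly written as 3*u*exp(u)
The later steps are derived from this incorrect expression, so the error originates in Step 2.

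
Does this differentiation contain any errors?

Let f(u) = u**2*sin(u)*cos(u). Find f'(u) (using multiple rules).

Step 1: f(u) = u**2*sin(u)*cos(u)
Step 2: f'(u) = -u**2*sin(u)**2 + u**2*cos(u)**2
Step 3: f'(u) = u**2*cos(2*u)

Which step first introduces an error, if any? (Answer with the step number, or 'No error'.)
Step 2

Step 2 is incorrect due to a dropped term.
The step shows: -u**2*sin(u)**2 + u**2*cos(u)**2
The correct value should be: -u**2*sin(u)**2 + u**2*cos(u)**2 + 2*u*sin(u)*cos(u)

Explanation: A term was dropped: the term 2*u*sin(u)*cos(u) was incorrectly omitted
The later steps are derived from this incorrect expression, so the error originates in Step 2.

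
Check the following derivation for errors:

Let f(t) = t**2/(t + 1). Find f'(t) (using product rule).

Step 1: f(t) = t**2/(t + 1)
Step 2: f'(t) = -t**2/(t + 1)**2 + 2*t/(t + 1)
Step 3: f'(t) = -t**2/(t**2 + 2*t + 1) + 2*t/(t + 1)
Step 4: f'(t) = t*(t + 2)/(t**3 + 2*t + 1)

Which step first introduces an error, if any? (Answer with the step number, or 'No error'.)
Step 4

Step 4 is incorrect due to a wrong exponent.
The step shows: t*(t + 2)/(t**3 + 2*t + 1)
The correct value should be: t*(t + 2)/(t**2 + 2*t + 1)

Explanation: The exponent 2 on t was incorrectly written as 3: the term t*(t + 2)/(t**2 + 2*t + 1) was incorrectly written as t*(t + 2)/(t**3 + 2*t + 1)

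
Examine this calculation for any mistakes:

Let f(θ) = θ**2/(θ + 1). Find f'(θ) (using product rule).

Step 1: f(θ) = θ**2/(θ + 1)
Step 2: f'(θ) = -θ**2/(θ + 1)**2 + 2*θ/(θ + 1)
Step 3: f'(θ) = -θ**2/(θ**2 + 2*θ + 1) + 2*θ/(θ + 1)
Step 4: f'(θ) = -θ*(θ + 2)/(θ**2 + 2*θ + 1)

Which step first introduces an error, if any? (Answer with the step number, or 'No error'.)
Step 4

Step 4 is incorrect due to a sign flip.
The step shows: -θ*(θ + 2)/(θ**2 + 2*θ + 1)
The correct value should be: θ*(θ + 2)/(θ**2 + 2*θ + 1)

Explanation: The sign of the whole expression was flipped: the term θ*(θ + 2)/(θ**2 + 2*θ + 1) was incorrectly written as -θ*(θ + 2)/(θ**2 + 2*θ + 1)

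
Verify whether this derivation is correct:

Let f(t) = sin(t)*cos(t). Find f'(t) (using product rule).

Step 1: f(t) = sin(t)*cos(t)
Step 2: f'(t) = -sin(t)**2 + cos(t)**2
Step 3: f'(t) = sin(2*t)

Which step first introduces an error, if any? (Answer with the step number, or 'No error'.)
Step 3

Step 3 is incorrect due to a wrong trig function.
The step shows: sin(2*t)
The correct value should be: cos(2*t)

Explanation: cos(2*t) was incorrectly written as sin(2*t): the term cos(2*t) was incorrectly written as sin(2*t)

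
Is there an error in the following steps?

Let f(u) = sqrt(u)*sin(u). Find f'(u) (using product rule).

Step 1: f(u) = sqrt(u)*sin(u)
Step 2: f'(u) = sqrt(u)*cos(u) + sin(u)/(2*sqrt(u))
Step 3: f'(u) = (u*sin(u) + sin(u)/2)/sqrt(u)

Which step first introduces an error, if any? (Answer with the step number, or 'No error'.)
Step 3

Step 3 is incorrect due to a wrong trig function.
The step shows: (u*sin(u) + sin(u)/2)/sqrt(u)
The correct value should be: (u*cos(u) + sin(u)/2)/sqrt(u)

Explanation: cos(u) was incorrectly written as sin(u): the term (u*cos(u) + sin(u)/2)/sqrt(u) was incorrectly written as (u*sin(u) + sin(u)/2)/sqrt(u)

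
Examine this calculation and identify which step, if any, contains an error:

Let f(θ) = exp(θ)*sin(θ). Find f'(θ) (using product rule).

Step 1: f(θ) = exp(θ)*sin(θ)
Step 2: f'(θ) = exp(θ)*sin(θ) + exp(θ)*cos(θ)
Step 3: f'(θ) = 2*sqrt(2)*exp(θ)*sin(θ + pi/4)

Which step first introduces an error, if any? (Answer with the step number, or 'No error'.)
Step 3

Step 3 is incorrect due to a wrong exponent.
The step shows: 2*sqrt(2)*exp(θ)*sin(θ + pi/4)
The correct value should be: sqrt(2)*exp(θ)*sin(θ + pi/4)

Explanation: The exponent 1/2 on 2 was incorrectly written as 3/2: the term sqrt(2)*exp(θ)*sin(θ + pi/4) was incorrectly written as 2*sqrt(2)*exp(θ)*sin(θ + pi/4)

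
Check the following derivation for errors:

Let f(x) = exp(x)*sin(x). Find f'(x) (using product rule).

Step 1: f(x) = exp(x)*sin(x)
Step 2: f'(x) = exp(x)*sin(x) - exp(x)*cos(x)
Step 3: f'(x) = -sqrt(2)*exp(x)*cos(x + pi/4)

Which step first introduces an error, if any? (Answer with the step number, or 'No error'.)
Step 2

Step 2 is incorrect due to a sign flip.
The step shows: exp(x)*sin(x) - exp(x)*cos(x)
The correct value should be: exp(x)*sin(x) + exp(x)*cos(x)

Explanation: The sign of one term was flipped: the term exp(x)*cos(x) was incorrectly written as -exp(x)*cos(x)
The later steps are derived from this incorrect expression, so the error originates in Step 2.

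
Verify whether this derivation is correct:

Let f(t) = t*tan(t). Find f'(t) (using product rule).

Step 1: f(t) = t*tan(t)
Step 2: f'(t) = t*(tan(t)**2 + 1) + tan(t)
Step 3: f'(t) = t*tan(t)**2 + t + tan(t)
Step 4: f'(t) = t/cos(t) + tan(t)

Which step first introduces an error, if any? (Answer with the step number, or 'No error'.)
Step 4

Step 4 is incorrect due to a wrong exponent.
The step shows: t/cos(t) + tan(t)
The correct value should be: t/cos(t)**2 + tan(t)

Explanation: The exponent -2 on cos(t) was incorrectly written as -1: the term t/cos(t)**2 was incorrectly written as t/cos(t)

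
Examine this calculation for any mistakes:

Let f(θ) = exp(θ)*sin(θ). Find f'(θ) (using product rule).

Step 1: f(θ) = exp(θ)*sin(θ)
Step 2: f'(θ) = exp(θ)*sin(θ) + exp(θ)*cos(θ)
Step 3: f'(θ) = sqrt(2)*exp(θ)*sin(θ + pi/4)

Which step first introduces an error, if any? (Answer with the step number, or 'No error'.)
No error

All steps in this derivation are correct.
The final answer f'(θ) = sqrt(2)*exp(θ)*sin(θ + pi/4) is valid.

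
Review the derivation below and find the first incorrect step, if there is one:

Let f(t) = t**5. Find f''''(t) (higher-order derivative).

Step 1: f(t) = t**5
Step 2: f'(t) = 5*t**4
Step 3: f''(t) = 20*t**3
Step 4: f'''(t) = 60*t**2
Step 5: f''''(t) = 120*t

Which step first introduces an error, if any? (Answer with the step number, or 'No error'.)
No error

All steps in this derivation are correct.
The final answer f''''(t) = 120*t is valid.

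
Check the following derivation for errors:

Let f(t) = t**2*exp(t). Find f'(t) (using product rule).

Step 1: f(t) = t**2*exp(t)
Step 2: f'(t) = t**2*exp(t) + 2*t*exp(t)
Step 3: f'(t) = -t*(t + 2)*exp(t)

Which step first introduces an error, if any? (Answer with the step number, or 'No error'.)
Step 3

Step 3 is incorrect due to a sign flip.
The step shows: -t*(t + 2)*exp(t)
The correct value should be: t*(t + 2)*exp(t)

Explanation: The sign of the whole expression was flipped: the term t*(t + 2)*exp(t) was incorrectly written as -t*(t + 2)*exp(t)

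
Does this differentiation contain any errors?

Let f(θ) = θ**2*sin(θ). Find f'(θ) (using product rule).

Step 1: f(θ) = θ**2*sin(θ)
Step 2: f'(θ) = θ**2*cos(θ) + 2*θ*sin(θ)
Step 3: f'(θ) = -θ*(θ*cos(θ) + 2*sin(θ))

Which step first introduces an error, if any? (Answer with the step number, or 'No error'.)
Step 3

Step 3 is incorrect due to a sign flip.
The step shows: -θ*(θ*cos(θ) + 2*sin(θ))
The correct value should be: θ*(θ*cos(θ) + 2*sin(θ))

Explanation: The sign of the whole expression was flipped: the term θ*(θ*cos(θ) + 2*sin(θ)) was incorrectly written as -θ*(θ*cos(θ) + 2*sin(θ))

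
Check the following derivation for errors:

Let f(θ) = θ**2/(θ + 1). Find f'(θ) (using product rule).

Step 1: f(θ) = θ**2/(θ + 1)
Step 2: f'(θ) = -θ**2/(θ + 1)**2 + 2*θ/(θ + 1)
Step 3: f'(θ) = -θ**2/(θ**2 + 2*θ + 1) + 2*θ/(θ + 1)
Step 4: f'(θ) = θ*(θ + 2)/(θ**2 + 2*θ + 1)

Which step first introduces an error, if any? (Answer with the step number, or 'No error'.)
No error

All steps in this derivation are correct.
The final answer f'(θ) = θ*(θ + 2)/(θ**2 + 2*θ + 1) is valid.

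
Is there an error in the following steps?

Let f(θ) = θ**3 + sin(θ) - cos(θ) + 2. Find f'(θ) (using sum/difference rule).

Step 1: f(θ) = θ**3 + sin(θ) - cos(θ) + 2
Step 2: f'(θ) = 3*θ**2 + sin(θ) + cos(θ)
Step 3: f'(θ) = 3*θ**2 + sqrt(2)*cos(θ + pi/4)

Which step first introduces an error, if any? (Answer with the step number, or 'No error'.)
Step 3

Step 3 is incorrect due to a wrong trig function.
The step shows: 3*θ**2 + sqrt(2)*cos(θ + pi/4)
The correct value should be: 3*θ**2 + sqrt(2)*sin(θ + pi/4)

Explanation: sin(θ + pi/4) was incorrectly written as cos(θ + pi/4): the term sqrt(2)*sin(θ + pi/4) was incorrectly written as sqrt(2)*cos(θ + pi/4)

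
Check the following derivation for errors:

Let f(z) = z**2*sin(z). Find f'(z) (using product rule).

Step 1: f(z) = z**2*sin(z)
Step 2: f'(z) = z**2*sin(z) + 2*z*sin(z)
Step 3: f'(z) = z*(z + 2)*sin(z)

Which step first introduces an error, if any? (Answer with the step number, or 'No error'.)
Step 2

Step 2 is incorrect due to a wrong trig function.
The step shows: z**2*sin(z) + 2*z*sin(z)
The correct value should be: z**2*cos(z) + 2*z*sin(z)

Explanation: cos(z) was incorrectly written as sin(z): the term z**2*cos(z) was incorrectly written as z**2*sin(z)
The later steps are derived from this incorrect expression, so the error originates in Step 2.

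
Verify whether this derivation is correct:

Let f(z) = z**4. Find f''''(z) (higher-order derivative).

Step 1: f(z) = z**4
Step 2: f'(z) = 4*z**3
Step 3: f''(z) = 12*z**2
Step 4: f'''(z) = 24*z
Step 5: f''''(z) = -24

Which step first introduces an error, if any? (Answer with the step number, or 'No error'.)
Step 5

Step 5 is incorrect due to a sign flip.
The step shows: -24
The correct value should be: 24

Explanation: The sign of the whole expression was flipped: the term 24 was incorrectly written as -24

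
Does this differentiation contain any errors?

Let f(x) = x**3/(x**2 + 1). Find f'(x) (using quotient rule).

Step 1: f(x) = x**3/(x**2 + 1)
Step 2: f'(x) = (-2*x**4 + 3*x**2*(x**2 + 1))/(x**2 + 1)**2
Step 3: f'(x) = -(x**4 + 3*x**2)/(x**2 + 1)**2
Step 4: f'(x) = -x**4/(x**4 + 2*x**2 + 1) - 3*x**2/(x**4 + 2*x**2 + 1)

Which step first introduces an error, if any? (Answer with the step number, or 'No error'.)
Step 3

Step 3 is incorrect due to a sign flip.
The step shows: -(x**4 + 3*x**2)/(x**2 + 1)**2
The correct value should be: (x**4 + 3*x**2)/(x**2 + 1)**2

Explanation: The sign of the whole expression was flipped: the term (x**4 + 3*x**2)/(x**2 + 1)**2 was incorrectly written as -(x**4 + 3*x**2)/(x**2 + 1)**2
The later steps are derived from this incorrect expression, so the error originates in Step 3.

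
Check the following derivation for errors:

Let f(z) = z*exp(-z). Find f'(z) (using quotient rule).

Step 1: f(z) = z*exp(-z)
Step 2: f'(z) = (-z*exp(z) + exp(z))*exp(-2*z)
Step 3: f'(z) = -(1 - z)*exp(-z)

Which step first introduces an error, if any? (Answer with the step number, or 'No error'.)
Step 3

Step 3 is incorrect due to a sign flip.
The step shows: -(1 - z)*exp(-z)
The correct value should be: (1 - z)*exp(-z)

Explanation: The sign of the whole expression was flipped: the term (1 - z)*exp(-z) was incorrectly written as -(1 - z)*exp(-z)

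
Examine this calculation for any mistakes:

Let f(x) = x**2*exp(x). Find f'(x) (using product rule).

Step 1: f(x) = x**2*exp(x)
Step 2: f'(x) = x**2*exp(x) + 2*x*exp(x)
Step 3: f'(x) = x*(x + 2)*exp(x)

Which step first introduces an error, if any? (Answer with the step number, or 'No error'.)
No error

All steps in this derivation are correct.
The final answer f'(x) = x*(x + 2)*exp(x) is valid.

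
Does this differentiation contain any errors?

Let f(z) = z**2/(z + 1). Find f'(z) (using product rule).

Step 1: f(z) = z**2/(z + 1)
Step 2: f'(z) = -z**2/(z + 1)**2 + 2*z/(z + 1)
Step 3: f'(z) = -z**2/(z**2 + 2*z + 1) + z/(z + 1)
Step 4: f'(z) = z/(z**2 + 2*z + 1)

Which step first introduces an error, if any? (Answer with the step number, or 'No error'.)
Step 3

Step 3 is incorrect due to a wrong coefficient.
The step shows: -z**2/(z**2 + 2*z + 1) + z/(z + 1)
The correct value should be: -z**2/(z**2 + 2*z + 1) + 2*z/(z + 1)

Explanation: The coefficient 2 was incorrectly written as 1: the term 2*z/(z + 1) was incorrectly written as z/(z + 1)
The later steps are derived from this incorrect expression, so the error originates in Step 3.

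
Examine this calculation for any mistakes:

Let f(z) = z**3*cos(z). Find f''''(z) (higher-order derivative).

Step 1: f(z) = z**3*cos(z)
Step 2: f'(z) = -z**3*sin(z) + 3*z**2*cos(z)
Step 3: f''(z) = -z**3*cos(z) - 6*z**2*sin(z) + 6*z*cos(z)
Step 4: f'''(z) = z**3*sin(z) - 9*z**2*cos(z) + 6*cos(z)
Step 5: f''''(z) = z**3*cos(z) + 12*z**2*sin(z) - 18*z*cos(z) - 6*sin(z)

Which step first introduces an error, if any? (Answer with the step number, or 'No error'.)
Step 4

Step 4 is incorrect due to a dropped term.
The step shows: z**3*sin(z) - 9*z**2*cos(z) + 6*cos(z)
The correct value should be: z**3*sin(z) - 9*z**2*cos(z) - 18*z*sin(z) + 6*cos(z)

Explanation: A term was dropped: the term -18*z*sin(z) was incorrectly omitted
The later steps are derived from this incorrect expression, so the error originates in Step 4.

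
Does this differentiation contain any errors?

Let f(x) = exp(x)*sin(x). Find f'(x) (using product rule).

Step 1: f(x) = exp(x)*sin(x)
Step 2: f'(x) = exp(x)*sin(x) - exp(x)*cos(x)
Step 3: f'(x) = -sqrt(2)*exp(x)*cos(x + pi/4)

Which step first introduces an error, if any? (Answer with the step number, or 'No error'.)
Step 2

Step 2 is incorrect due to a sign flip.
The step shows: exp(x)*sin(x) - exp(x)*cos(x)
The correct value should be: exp(x)*sin(x) + exp(x)*cos(x)

Explanation: The sign of one term was flipped: the term exp(x)*cos(x) was incorrectly written as -exp(x)*cos(x)
The later steps are derived from this incorrect expression, so the error originates in Step 2.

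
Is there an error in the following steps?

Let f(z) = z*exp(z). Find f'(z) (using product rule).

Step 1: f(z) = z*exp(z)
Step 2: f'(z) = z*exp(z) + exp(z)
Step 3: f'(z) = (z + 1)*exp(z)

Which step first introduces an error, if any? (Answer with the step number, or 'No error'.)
No error

All steps in this derivation are correct.
The final answer f'(z) = (z + 1)*exp(z) is valid.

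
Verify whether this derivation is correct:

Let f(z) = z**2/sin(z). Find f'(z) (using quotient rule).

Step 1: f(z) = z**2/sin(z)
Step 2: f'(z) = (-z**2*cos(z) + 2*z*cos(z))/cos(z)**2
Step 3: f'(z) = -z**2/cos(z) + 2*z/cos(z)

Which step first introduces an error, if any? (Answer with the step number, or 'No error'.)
Step 2

Step 2 is incorrect due to a wrong trig function.
The step shows: (-z**2*cos(z) + 2*z*cos(z))/cos(z)**2
The correct value should be: (-z**2*cos(z) + 2*z*sin(z))/sin(z)**2

Explanation: sin(z) was incorrectly written as cos(z): the term (-z**2*cos(z) + 2*z*sin(z))/sin(z)**2 was incorrectly written as (-z**2*cos(z) + 2*z*cos(z))/cos(z)**2
The later steps are derived from this incorrect expression, so the error originates in Step 2.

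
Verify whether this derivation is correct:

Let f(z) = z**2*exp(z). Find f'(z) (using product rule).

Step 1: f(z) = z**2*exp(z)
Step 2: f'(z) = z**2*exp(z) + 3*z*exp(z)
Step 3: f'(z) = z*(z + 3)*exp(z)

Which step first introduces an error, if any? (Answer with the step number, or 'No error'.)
Step 2

Step 2 is incorrect due to a wrong coefficient.
The step shows: z**2*exp(z) + 3*z*exp(z)
The correct value should be: z**2*exp(z) + 2*z*exp(z)

Explanation: The coefficient 2 was incorrectly written as 3: the term 2*z*exp(z) was incorrectly written as 3*z*exp(z)
The later steps are derived from this incorrect expression, so the error originates in Step 2.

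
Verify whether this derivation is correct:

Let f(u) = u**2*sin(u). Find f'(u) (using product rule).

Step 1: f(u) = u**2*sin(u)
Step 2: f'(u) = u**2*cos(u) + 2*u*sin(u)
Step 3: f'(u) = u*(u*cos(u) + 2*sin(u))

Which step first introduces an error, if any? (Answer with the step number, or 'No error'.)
No error

All steps in this derivation are correct.
The final answer f'(u) = u*(u*cos(u) + 2*sin(u)) is valid.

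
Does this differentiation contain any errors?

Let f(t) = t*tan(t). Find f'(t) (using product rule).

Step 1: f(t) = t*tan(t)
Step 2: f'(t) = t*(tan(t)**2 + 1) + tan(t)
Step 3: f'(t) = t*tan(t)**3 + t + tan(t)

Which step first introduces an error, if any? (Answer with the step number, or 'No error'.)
Step 3

Step 3 is incorrect due to a wrong exponent.
The step shows: t*tan(t)**3 + t + tan(t)
The correct value should be: t*tan(t)**2 + t + tan(t)

Explanation: The exponent 2 on tan(t) was incorrectly written as 3: the term t*tan(t)**2 was incorrectly written as t*tan(t)**3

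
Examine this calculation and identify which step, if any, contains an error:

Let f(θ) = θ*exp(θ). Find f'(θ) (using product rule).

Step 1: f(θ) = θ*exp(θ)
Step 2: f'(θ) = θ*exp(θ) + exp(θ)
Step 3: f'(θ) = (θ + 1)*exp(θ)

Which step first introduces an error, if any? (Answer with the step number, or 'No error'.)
No error

All steps in this derivation are correct.
The final answer f'(θ) = (θ + 1)*exp(θ) is valid.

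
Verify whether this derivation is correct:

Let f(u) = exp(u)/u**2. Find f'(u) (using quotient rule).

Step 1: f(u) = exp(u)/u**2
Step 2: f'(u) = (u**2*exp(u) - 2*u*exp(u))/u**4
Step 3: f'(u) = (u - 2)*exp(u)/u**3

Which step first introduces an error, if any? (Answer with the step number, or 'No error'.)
No error

All steps in this derivation are correct.
The final answer f'(u) = (u - 2)*exp(u)/u**3 is valid.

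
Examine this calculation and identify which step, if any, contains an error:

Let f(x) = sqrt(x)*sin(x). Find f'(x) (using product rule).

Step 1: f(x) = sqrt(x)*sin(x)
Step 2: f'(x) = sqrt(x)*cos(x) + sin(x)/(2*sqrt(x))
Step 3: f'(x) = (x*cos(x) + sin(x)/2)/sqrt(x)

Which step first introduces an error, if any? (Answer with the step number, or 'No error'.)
No error

All steps in this derivation are correct.
The final answer f'(x) = (x*cos(x) + sin(x)/2)/sqrt(x) is valid.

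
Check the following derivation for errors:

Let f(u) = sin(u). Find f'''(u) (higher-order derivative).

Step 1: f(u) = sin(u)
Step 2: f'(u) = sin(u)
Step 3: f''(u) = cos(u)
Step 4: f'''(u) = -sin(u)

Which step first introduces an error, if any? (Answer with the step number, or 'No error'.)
Step 2

Step 2 is incorrect due to a wrong trig function.
The step shows: sin(u)
The correct value should be: cos(u)

Explanation: cos(u) was incorrectly written as sin(u): the term cos(u) was incorrectly written as sin(u)
The later steps are derived from this incorrect expression, so the error originates in Step 2.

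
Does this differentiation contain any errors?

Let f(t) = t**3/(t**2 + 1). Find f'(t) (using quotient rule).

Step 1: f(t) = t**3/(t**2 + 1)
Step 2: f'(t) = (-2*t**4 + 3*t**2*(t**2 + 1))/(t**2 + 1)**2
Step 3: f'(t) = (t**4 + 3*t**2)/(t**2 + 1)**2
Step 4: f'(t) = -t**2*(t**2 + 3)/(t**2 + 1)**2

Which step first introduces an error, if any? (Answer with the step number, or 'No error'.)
Step 4

Step 4 is incorrect due to a sign flip.
The step shows: -t**2*(t**2 + 3)/(t**2 + 1)**2
The correct value should be: t**2*(t**2 + 3)/(t**2 + 1)**2

Explanation: The sign of the whole expression was flipped: the term t**2*(t**2 + 3)/(t**2 + 1)**2 was incorrectly written as -t**2*(t**2 + 3)/(t**2 + 1)**2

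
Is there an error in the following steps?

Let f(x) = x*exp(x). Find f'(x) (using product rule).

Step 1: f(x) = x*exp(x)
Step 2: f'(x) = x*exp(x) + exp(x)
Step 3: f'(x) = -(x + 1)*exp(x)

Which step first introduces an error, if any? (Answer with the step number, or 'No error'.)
Step 3

Step 3 is incorrect due to a sign flip.
The step shows: -(x + 1)*exp(x)
The correct value should be: (x + 1)*exp(x)

Explanation: The sign of the whole expression was flipped: the term (x + 1)*exp(x) was incorrectly written as -(x + 1)*exp(x)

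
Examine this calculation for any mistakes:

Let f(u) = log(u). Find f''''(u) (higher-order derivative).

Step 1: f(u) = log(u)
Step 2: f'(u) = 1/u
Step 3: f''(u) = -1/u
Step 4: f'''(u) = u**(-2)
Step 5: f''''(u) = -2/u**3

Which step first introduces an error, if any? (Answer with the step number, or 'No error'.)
Step 3

Step 3 is incorrect due to a wrong exponent.
The step shows: -1/u
The correct value should be: -1/u**2

Explanation: The exponent -2 on u was incorrectly written as -1: the term -1/u**2 was incorrectly written as -1/u
The later steps are derived from this incorrect expression, so the error originates in Step 3.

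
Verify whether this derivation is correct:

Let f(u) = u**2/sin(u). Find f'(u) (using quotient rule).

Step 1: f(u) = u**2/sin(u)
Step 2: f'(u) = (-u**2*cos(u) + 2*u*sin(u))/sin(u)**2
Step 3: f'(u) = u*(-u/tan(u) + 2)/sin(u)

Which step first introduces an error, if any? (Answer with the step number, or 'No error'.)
No error

All steps in this derivation are correct.
The final answer f'(u) = u*(-u/tan(u) + 2)/sin(u) is valid.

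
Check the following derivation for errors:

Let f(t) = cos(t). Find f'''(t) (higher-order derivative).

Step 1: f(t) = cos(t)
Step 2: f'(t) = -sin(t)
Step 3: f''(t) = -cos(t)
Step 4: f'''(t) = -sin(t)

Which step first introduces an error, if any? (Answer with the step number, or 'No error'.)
Step 4

Step 4 is incorrect due to a sign flip.
The step shows: -sin(t)
The correct value should be: sin(t)

Explanation: The sign of the whole expression was flipped: the term sin(t) was incorrectly written as -sin(t)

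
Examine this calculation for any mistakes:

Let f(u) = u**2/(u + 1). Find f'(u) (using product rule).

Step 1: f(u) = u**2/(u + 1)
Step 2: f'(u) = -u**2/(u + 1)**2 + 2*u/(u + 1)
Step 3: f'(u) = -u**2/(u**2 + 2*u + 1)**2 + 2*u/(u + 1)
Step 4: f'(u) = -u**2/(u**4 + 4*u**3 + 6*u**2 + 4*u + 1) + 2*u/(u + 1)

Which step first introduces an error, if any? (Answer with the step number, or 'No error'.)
Step 3

Step 3 is incorrect due to a wrong exponent.
The step shows: -u**2/(u**2 + 2*u + 1)**2 + 2*u/(u + 1)
The correct value should be: -u**2/(u**2 + 2*u + 1) + 2*u/(u + 1)

Explanation: The exponent -1 on u**2 + 2*u + 1 was incorrectly written as -2: the term -u**2/(u**2 + 2*u + 1) was incorrectly written as -u**2/(u**2 + 2*u + 1)**2
The later steps are derived from this incorrect expression, so the error originates in Step 3.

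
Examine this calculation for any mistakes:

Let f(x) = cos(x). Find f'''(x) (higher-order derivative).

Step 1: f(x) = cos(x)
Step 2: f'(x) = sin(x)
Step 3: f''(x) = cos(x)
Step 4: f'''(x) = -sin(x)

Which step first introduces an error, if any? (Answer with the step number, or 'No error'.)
Step 2

Step 2 is incorrect due to a sign flip.
The step shows: sin(x)
The correct value should be: -sin(x)

Explanation: The sign of the whole expression was flipped: the term -sin(x) was incorrectly written as sin(x)
The later steps are derived from this incorrect expression, so the error originates in Step 2.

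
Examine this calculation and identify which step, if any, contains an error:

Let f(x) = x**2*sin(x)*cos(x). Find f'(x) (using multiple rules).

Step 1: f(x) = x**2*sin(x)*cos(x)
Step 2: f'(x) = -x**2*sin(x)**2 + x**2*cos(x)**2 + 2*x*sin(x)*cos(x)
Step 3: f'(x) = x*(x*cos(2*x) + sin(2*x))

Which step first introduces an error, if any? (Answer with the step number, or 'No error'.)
No error

All steps in this derivation are correct.
The final answer f'(x) = x*(x*cos(2*x) + sin(2*x)) is valid.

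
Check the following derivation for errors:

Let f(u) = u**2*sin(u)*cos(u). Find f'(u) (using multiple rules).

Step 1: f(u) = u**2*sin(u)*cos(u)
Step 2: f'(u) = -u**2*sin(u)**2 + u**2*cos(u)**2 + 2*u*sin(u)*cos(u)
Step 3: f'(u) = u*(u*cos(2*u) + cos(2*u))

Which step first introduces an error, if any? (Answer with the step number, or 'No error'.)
Step 3

Step 3 is incorrect due to a wrong trig function.
The step shows: u*(u*cos(2*u) + cos(2*u))
The correct value should be: u*(u*cos(2*u) + sin(2*u))

Explanation: sin(2*u) was incorrectly written as cos(2*u): the term u*(u*cos(2*u) + sin(2*u)) was incorrectly written as u*(u*cos(2*u) + cos(2*u))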